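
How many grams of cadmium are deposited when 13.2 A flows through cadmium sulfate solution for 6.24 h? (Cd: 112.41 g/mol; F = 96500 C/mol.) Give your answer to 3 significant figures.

173 g

Q = 13.2 A × 22464 s = 2.965×10^5 C
n(e⁻) = 2.965×10^5 / 96500 = 3.073 mol
Cd²⁺ + 2e⁻ → Cd, so n(Cd) = 3.073 / 2 = 1.537 mol
m = 1.537 × 112.41 = 173 g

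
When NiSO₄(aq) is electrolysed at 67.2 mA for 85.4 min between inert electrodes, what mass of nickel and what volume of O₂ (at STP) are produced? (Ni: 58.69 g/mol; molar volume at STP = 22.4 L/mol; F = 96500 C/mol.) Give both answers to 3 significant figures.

0.105 g Ni; 0.0200 L O₂

Q = 0.0672 × 5124 = 344.3 C; n(e⁻) = 344.3 / 96500 = 0.003568 mol
Cathode: Ni²⁺ + 2e⁻ → Ni → n(Ni) = 0.003568/2 = 0.001784 mol → 0.105 g
Anode: 2H₂O → O₂ + 4H⁺ + 4e⁻ → n(O₂) = 0.003568/4 = 8.920×10^-4 mol → 0.0200 L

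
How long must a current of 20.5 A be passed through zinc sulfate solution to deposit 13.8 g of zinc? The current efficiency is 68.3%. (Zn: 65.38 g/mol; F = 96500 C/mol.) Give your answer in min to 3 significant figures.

48.5 min

n(Zn) = 13.8 / 65.38 = 0.2111 mol
Zn²⁺ + 2e⁻ → Zn, so n(e⁻) = 2 × 0.2111 = 0.4222 mol
Q = 0.4222 × 96500 / 0.683 = 59650 C
t = Q / I = 59650 / 20.5 = 2910 s = 48.5 min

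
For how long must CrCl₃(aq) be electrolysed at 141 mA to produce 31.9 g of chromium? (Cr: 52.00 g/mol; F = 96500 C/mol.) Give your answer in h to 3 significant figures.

n(Cr) = 31.9 / 52.00 = 0.6135 mol
Cr³⁺ + 3e⁻ → Cr, so n(e⁻) = 3 × 0.6135 = 1.841 mol
Q = 1.841 × 96500 = 1.777×10^5 C
t = Q / I = 1.777×10^5 / 0.141 = 1.260×10^6 s = 350 h

350 h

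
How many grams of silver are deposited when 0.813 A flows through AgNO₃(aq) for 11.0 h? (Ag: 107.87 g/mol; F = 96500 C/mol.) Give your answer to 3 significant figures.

Q = 0.813 A × 39600 s = 32190 C
n(e⁻) = 32190 / 96500 = 0.3336 mol
Ag⁺ + e⁻ → Ag, so n(Ag) = 0.3336 mol
m = 0.3336 × 107.87 = 36.0 g

36.0 g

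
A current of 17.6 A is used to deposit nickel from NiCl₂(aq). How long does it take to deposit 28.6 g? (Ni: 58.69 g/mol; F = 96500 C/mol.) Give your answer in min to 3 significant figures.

n(Ni) = 28.6 / 58.69 = 0.4873 mol
Ni²⁺ + 2e⁻ → Ni, so n(e⁻) = 2 × 0.4873 = 0.9746 mol
Q = 0.9746 × 96500 = 94050 C
t = Q / I = 94050 / 17.6 = 5344 s = 89.1 min

89.1 min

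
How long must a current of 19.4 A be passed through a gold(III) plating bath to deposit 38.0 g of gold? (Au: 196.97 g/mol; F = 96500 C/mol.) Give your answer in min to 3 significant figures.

48.0 min

n(Au) = 38.0 / 196.97 = 0.1929 mol
Au³⁺ + 3e⁻ → Au, so n(e⁻) = 3 × 0.1929 = 0.5787 mol
Q = 0.5787 × 96500 = 55840 C
t = Q / I = 55840 / 19.4 = 2878 s = 48.0 min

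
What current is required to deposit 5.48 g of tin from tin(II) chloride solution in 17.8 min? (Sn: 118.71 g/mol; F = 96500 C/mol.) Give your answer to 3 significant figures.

8.34 A

n(Sn) = 5.48 / 118.71 = 0.04616 mol
Sn²⁺ + 2e⁻ → Sn, so n(e⁻) = 2 × 0.04616 = 0.09232 mol
Q = 0.09232 × 96500 = 8909 C
I = Q / t = 8909 / 1068 s = 8.34 A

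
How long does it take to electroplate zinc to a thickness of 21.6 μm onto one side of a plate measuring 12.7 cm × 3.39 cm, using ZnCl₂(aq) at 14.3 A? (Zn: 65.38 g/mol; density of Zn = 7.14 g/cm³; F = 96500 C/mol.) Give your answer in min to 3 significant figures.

Plated area = 12.7 × 3.39 = 43.05 cm²
Volume = 43.05 × 21.6×10⁻⁴ cm = 0.09299 cm³
m(Zn) = 0.09299 × 7.14 = 0.6639 g
n(Zn) = 0.6639 / 65.38 = 0.01015 mol; n(e⁻) = 2 × 0.01015 = 0.02030 mol
Q = 0.02030 × 96500 = 1959 C
t = 1959 / 14.3 = 137.0 s = 2.28 min

2.28 min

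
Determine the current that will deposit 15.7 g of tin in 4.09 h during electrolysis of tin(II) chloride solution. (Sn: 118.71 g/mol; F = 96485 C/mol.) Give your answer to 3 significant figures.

n(Sn) = 15.7 / 118.71 = 0.1323 mol
Sn²⁺ + 2e⁻ → Sn, so n(e⁻) = 2 × 0.1323 = 0.2646 mol
Q = 0.2646 × 96485 = 25530 C
I = Q / t = 25530 / 14724 s = 1.73 A

1.73 A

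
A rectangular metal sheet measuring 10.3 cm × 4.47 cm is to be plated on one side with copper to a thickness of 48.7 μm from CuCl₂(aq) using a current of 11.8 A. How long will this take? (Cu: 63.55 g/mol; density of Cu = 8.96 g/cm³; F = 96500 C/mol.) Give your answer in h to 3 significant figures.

0.144 h

Plated area = 10.3 × 4.47 = 46.04 cm²
Volume = 46.04 × 48.7×10⁻⁴ cm = 0.2242 cm³
m(Cu) = 0.2242 × 8.96 = 2.009 g
n(Cu) = 2.009 / 63.55 = 0.03161 mol; n(e⁻) = 2 × 0.03161 = 0.06322 mol
Q = 0.06322 × 96500 = 6101 C
t = 6101 / 11.8 = 517.0 s = 0.144 h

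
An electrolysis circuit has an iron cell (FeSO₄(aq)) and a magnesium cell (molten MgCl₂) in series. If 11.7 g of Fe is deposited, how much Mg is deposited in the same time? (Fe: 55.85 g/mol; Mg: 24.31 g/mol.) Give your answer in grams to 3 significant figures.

n(Fe) = 11.7 / 55.85 = 0.2095 mol
Fe²⁺ + 2e⁻ → Fe, so n(e⁻) = 2 × 0.2095 = 0.4190 mol
Same current for the same time ⇒ same n(e⁻) = 0.4190 mol in both cells.
Mg²⁺ + 2e⁻ → Mg, so n(Mg) = 0.4190 / 2 = 0.2095 mol
m(Mg) = 0.2095 × 24.31 = 5.09 g

5.09 g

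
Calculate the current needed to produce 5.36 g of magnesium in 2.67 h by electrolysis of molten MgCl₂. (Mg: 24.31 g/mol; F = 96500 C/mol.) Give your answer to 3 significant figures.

n(Mg) = 5.36 / 24.31 = 0.2205 mol
Mg²⁺ + 2e⁻ → Mg, so n(e⁻) = 2 × 0.2205 = 0.4410 mol
Q = 0.4410 × 96500 = 42560 C
I = Q / t = 42560 / 9612 s = 4.43 A

4.43 A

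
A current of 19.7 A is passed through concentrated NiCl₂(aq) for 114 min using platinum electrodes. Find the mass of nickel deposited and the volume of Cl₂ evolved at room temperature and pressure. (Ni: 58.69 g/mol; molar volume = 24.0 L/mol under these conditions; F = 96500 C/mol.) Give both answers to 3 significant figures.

Q = 19.7 × 6840 = 1.347×10^5 C; n(e⁻) = 1.347×10^5 / 96500 = 1.396 mol
Cathode: Ni²⁺ + 2e⁻ → Ni → n(Ni) = 1.396/2 = 0.6980 mol → 41.0 g
Anode: 2Cl⁻ → Cl₂ + 2e⁻ → n(Cl₂) = 1.396/2 = 0.6980 mol → 16.8 L

41.0 g Ni; 16.8 L Cl₂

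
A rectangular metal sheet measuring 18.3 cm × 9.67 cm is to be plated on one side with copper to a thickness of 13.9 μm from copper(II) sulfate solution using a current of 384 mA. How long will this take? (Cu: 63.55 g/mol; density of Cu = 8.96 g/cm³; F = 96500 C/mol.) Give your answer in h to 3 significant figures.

4.84 h

Plated area = 18.3 × 9.67 = 177.0 cm²
Volume = 177.0 × 13.9×10⁻⁴ cm = 0.2460 cm³
m(Cu) = 0.2460 × 8.96 = 2.204 g
n(Cu) = 2.204 / 63.55 = 0.03468 mol; n(e⁻) = 2 × 0.03468 = 0.06936 mol
Q = 0.06936 × 96500 = 6693 C
t = 6693 / 0.384 = 17430 s = 4.84 h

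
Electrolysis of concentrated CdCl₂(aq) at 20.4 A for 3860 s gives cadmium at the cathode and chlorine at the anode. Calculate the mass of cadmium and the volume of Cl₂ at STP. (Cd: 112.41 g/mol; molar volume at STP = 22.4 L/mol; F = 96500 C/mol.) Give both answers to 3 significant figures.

45.9 g Cd; 9.14 L Cl₂

Q = 20.4 × 3860 = 78740 C; n(e⁻) = 78740 / 96500 = 0.8160 mol
Cathode: Cd²⁺ + 2e⁻ → Cd → n(Cd) = 0.8160/2 = 0.4080 mol → 45.9 g
Anode: 2Cl⁻ → Cl₂ + 2e⁻ → n(Cl₂) = 0.8160/2 = 0.4080 mol → 9.14 L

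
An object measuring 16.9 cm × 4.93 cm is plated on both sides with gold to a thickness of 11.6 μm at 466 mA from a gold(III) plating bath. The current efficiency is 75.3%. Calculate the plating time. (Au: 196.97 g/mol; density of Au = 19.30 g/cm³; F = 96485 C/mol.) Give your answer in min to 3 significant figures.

260 min

Plated area = 2 × 16.9 × 4.93 = 166.6 cm²
Volume = 166.6 × 11.6×10⁻⁴ cm = 0.1933 cm³
m(Au) = 0.1933 × 19.30 = 3.731 g
n(Au) = 3.731 / 196.97 = 0.01894 mol; n(e⁻) = 3 × 0.01894 = 0.05682 mol
Q = 0.05682 × 96485 / 0.753 = 7281 C
t = 7281 / 0.466 = 15620 s = 260 min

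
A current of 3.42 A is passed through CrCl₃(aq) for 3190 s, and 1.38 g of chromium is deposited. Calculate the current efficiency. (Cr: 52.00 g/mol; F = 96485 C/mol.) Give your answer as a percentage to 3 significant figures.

Q = 3.42 × 3190 = 10910 C
n(e⁻) = 10910 / 96485 = 0.1131 mol
Cr³⁺ + 3e⁻ → Cr, so theoretical n(Cr) = 0.03770 mol → 1.960 g
Efficiency = 1.38 / 1.960 = 0.7041 = 70.4%

70.4%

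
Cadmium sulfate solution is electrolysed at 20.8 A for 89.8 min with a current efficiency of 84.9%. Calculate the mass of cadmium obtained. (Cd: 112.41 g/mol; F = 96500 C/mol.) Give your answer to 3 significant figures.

55.4 g

Q = 20.8 × 5388 = 1.121×10^5 C
n(e⁻) = 1.121×10^5 / 96500 = 1.162 mol
Cd²⁺ + 2e⁻ → Cd, so theoretical m(Cd) = 0.5810 × 112.41 = 65.31 g
Actual mass = 84.9% × 65.31 = 55.4 g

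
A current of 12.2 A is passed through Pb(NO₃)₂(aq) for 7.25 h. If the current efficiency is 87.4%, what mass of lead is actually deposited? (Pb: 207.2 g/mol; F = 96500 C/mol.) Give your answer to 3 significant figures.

Q = 12.2 × 26100 = 3.184×10^5 C
n(e⁻) = 3.184×10^5 / 96500 = 3.299 mol
Pb²⁺ + 2e⁻ → Pb, so theoretical m(Pb) = 1.650 × 207.2 = 341.9 g
Actual mass = 87.4% × 341.9 = 299 g

299 g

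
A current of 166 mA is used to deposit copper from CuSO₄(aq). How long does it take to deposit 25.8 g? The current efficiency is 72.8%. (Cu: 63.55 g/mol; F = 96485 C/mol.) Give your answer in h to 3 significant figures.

180 h

n(Cu) = 25.8 / 63.55 = 0.4060 mol
Cu²⁺ + 2e⁻ → Cu, so n(e⁻) = 2 × 0.4060 = 0.8120 mol
Q = 0.8120 × 96485 / 0.728 = 1.076×10^5 C
t = Q / I = 1.076×10^5 / 0.166 = 6.482×10^5 s = 180 h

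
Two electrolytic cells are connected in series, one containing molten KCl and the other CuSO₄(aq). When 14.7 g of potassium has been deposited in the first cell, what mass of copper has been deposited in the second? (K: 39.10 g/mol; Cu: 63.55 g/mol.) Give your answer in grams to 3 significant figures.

n(K) = 14.7 / 39.10 = 0.3760 mol
K⁺ + e⁻ → K, so n(e⁻) = 0.3760 mol
In series, the same 0.3760 mol of electrons flows through the second cell.
Cu²⁺ + 2e⁻ → Cu, so n(Cu) = 0.3760 / 2 = 0.1880 mol
m(Cu) = 0.1880 × 63.55 = 11.9 g

11.9 g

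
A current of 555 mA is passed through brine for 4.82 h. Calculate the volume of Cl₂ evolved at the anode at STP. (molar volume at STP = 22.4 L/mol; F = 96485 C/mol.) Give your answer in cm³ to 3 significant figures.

1120 cm³

Charge passed = 0.555 × 17352 = 9630 C
Moles of electrons = 9630 / 96485 = 0.09981 mol
2Cl⁻ → Cl₂ + 2e⁻, so n(Cl₂) = 0.09981 / 2 = 0.04991 mol
V = 0.04991 × 22.4 = 1.118 L
= 1120 cm³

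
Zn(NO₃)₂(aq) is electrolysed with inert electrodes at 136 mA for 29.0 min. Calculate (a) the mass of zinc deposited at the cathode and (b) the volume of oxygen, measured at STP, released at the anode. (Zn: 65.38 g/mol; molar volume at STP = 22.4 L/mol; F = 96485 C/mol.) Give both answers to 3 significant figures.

0.0802 g Zn; 0.0137 L O₂

Q = 0.136 × 1740 = 236.6 C; n(e⁻) = 236.6 / 96485 = 0.002452 mol
Cathode: Zn²⁺ + 2e⁻ → Zn → n(Zn) = 0.002452/2 = 0.001226 mol → 0.0802 g
Anode: 2H₂O → O₂ + 4H⁺ + 4e⁻ → n(O₂) = 0.002452/4 = 6.130×10^-4 mol → 0.0137 L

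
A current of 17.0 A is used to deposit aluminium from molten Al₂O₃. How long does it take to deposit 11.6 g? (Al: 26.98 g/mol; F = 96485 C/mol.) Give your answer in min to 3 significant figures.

122 min

n(Al) = 11.6 / 26.98 = 0.4299 mol
Al³⁺ + 3e⁻ → Al, so n(e⁻) = 3 × 0.4299 = 1.290 mol
Q = 1.290 × 96485 = 1.245×10^5 C
t = Q / I = 1.245×10^5 / 17.0 = 7324 s = 122 min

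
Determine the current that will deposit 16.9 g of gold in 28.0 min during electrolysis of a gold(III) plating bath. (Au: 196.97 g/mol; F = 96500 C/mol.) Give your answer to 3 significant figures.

14.8 A

n(Au) = 16.9 / 196.97 = 0.08580 mol
Au³⁺ + 3e⁻ → Au, so n(e⁻) = 3 × 0.08580 = 0.2574 mol
Q = 0.2574 × 96500 = 24840 C
I = Q / t = 24840 / 1680 s = 14.8 A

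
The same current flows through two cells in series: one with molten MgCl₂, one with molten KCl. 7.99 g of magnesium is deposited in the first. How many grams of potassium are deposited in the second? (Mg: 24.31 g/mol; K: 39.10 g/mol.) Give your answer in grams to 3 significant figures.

25.7 g

n(Mg) = 7.99 / 24.31 = 0.3287 mol
Mg²⁺ + 2e⁻ → Mg, so n(e⁻) = 2 × 0.3287 = 0.6574 mol
In series, the same 0.6574 mol of electrons flows through the second cell.
K⁺ + e⁻ → K, so n(K) = 0.6574 mol
m(K) = 0.6574 × 39.10 = 25.7 g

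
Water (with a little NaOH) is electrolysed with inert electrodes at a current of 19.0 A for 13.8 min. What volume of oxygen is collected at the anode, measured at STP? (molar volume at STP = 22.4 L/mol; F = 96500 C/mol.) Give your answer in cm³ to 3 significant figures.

Q = It = 19.0 × 828 = 15730 C
Moles of electrons = 15730 / 96500 = 0.1630 mol
2H₂O → O₂ + 4H⁺ + 4e⁻, so n(O₂) = 0.1630 / 4 = 0.04075 mol
V = 0.04075 × 22.4 = 0.9128 L
= 913 cm³

913 cm³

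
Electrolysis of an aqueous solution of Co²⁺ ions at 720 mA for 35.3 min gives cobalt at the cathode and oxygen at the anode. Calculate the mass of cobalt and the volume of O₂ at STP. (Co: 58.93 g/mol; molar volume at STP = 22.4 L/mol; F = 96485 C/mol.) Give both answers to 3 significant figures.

0.466 g Co; 0.0885 L O₂

Q = 0.720 × 2118 = 1525 C; n(e⁻) = 1525 / 96485 = 0.01581 mol
Cathode: Co²⁺ + 2e⁻ → Co → n(Co) = 0.01581/2 = 0.007905 mol → 0.466 g
Anode: 2H₂O → O₂ + 4H⁺ + 4e⁻ → n(O₂) = 0.01581/4 = 0.003953 mol → 0.0885 L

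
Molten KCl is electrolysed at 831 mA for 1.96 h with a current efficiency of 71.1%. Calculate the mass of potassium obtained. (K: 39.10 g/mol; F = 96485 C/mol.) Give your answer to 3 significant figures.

1.69 g

Q = 0.831 × 7056 = 5864 C
n(e⁻) = 5864 / 96485 = 0.06078 mol
K⁺ + e⁻ → K, so theoretical m(K) = 0.06078 × 39.10 = 2.376 g
Actual mass = 71.1% × 2.376 = 1.69 g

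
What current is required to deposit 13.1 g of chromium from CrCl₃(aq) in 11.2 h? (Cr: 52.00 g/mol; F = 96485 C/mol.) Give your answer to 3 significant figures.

1.81 A

n(Cr) = 13.1 / 52.00 = 0.2519 mol
Cr³⁺ + 3e⁻ → Cr, so n(e⁻) = 3 × 0.2519 = 0.7557 mol
Q = 0.7557 × 96485 = 72910 C
I = Q / t = 72910 / 40320 s = 1.81 A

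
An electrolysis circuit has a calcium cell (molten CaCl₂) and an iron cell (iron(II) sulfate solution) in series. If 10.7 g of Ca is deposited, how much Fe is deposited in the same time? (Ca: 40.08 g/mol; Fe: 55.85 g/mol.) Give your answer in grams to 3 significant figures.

14.9 g

n(Ca) = 10.7 / 40.08 = 0.2670 mol
Ca²⁺ + 2e⁻ → Ca, so n(e⁻) = 2 × 0.2670 = 0.5340 mol
The cells are in series, so the same charge (and hence the same n(e⁻) = 0.5340 mol) passes through both.
Fe²⁺ + 2e⁻ → Fe, so n(Fe) = 0.5340 / 2 = 0.2670 mol
m(Fe) = 0.2670 × 55.85 = 14.9 g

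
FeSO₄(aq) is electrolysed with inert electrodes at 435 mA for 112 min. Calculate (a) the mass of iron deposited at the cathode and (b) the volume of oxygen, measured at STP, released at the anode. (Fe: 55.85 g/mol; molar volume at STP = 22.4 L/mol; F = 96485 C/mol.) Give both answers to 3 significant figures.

Q = 0.435 × 6720 = 2923 C; n(e⁻) = 2923 / 96485 = 0.03029 mol
Cathode: Fe²⁺ + 2e⁻ → Fe → n(Fe) = 0.03029/2 = 0.01515 mol → 0.846 g
Anode: 2H₂O → O₂ + 4H⁺ + 4e⁻ → n(O₂) = 0.03029/4 = 0.007573 mol → 0.170 L

0.846 g Fe; 0.170 L O₂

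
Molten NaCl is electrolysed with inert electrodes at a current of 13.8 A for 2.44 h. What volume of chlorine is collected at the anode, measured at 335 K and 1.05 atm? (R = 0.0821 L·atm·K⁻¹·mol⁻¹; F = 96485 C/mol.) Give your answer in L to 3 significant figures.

Q = It = 13.8 × 8784 = 1.212×10^5 C
Moles of electrons = 1.212×10^5 / 96485 = 1.256 mol
2Cl⁻ → Cl₂ + 2e⁻, so n(Cl₂) = 1.256 / 2 = 0.6280 mol
V = nRT/P = 0.6280 × 0.0821 × 335 / 1.05 = 16.45 L

16.5 L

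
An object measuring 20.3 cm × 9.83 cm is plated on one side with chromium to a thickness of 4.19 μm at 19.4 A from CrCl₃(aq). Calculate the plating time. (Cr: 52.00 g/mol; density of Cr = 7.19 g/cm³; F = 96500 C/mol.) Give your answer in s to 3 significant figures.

173 s

Plated area = 20.3 × 9.83 = 199.5 cm²
Volume = 199.5 × 4.19×10⁻⁴ cm = 0.08359 cm³
m(Cr) = 0.08359 × 7.19 = 0.6010 g
n(Cr) = 0.6010 / 52.00 = 0.01156 mol; n(e⁻) = 3 × 0.01156 = 0.03468 mol
Q = 0.03468 × 96500 = 3347 C
t = 3347 / 19.4 = 172.5 s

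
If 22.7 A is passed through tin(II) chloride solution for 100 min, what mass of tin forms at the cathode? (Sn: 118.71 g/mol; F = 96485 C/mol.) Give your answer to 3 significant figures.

Q = It = 22.7 × 6000 = 1.362×10^5 C
n(e⁻) = Q/F = 1.362×10^5/96485 = 1.412 mol
Sn²⁺ + 2e⁻ → Sn, so n(Sn) = 1.412 / 2 = 0.7060 mol
m = 0.7060 × 118.71 = 83.8 g

83.8 g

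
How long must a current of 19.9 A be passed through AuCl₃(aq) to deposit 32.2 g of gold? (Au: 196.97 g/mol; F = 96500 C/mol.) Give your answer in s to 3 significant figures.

2380 s

n(Au) = 32.2 / 196.97 = 0.1635 mol
Au³⁺ + 3e⁻ → Au, so n(e⁻) = 3 × 0.1635 = 0.4905 mol
Q = 0.4905 × 96500 = 47330 C
t = Q / I = 47330 / 19.9 = 2378 s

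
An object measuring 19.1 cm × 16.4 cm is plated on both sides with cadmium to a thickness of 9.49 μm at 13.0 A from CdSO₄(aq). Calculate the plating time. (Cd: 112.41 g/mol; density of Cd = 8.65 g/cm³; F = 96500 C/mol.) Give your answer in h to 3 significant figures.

0.189 h

Plated area = 2 × 19.1 × 16.4 = 626.5 cm²
Volume = 626.5 × 9.49×10⁻⁴ cm = 0.5945 cm³
m(Cd) = 0.5945 × 8.65 = 5.142 g
n(Cd) = 5.142 / 112.41 = 0.04574 mol; n(e⁻) = 2 × 0.04574 = 0.09148 mol
Q = 0.09148 × 96500 = 8828 C
t = 8828 / 13.0 = 679.1 s = 0.189 h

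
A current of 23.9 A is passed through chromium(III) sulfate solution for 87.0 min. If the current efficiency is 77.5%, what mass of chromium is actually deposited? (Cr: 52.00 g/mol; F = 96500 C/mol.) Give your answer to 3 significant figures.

Q = 23.9 × 5220 = 1.248×10^5 C
n(e⁻) = 1.248×10^5 / 96500 = 1.293 mol
Cr³⁺ + 3e⁻ → Cr, so theoretical m(Cr) = 0.4310 × 52.00 = 22.41 g
Actual mass = 77.5% × 22.41 = 17.4 g

17.4 g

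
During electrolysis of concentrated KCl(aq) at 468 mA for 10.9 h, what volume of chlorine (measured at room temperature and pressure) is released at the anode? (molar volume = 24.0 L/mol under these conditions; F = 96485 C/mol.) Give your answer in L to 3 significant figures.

2.28 L

Q = It = 0.468 × 39240 = 18360 C
Moles of electrons = 18360 / 96485 = 0.1903 mol
2Cl⁻ → Cl₂ + 2e⁻, so n(Cl₂) = 0.1903 / 2 = 0.09515 mol
V = 0.09515 × 24.0 = 2.284 L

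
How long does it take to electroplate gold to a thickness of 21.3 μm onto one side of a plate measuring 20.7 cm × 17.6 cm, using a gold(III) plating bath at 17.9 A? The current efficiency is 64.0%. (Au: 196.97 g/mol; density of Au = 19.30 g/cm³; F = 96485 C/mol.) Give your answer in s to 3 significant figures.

1920 s

Plated area = 20.7 × 17.6 = 364.3 cm²
Volume = 364.3 × 21.3×10⁻⁴ cm = 0.7760 cm³
m(Au) = 0.7760 × 19.30 = 14.98 g
n(Au) = 14.98 / 196.97 = 0.07605 mol; n(e⁻) = 3 × 0.07605 = 0.2282 mol
Q = 0.2282 × 96485 / 0.640 = 34400 C
t = 34400 / 17.9 = 1922 s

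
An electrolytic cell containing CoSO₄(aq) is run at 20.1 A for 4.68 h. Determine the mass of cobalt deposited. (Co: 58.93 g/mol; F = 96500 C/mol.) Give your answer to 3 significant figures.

103 g

Q = 20.1 A × 16848 s = 3.386×10^5 C
n(e⁻) = 3.386×10^5 / 96500 = 3.509 mol
Co²⁺ + 2e⁻ → Co, so n(Co) = 3.509 / 2 = 1.755 mol
m = 1.755 × 58.93 = 103 g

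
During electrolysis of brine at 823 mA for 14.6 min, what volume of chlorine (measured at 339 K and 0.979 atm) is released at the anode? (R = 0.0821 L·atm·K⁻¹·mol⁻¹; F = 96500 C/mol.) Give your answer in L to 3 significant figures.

Q = 0.823 A × 876 s = 720.9 C
n(e⁻) = Q/F = 720.9/96500 = 0.007470 mol
2Cl⁻ → Cl₂ + 2e⁻, so n(Cl₂) = 0.007470 / 2 = 0.003735 mol
V = nRT/P = 0.003735 × 0.0821 × 339 / 0.979 = 0.1062 L

0.106 L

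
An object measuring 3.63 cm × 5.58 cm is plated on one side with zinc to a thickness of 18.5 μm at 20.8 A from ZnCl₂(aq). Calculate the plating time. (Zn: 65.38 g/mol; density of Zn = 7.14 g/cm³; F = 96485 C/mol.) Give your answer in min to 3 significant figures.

Plated area = 3.63 × 5.58 = 20.26 cm²
Volume = 20.26 × 18.5×10⁻⁴ cm = 0.03748 cm³
m(Zn) = 0.03748 × 7.14 = 0.2676 g
n(Zn) = 0.2676 / 65.38 = 0.004093 mol; n(e⁻) = 2 × 0.004093 = 0.008186 mol
Q = 0.008186 × 96485 = 789.8 C
t = 789.8 / 20.8 = 37.97 s = 0.633 min

0.633 min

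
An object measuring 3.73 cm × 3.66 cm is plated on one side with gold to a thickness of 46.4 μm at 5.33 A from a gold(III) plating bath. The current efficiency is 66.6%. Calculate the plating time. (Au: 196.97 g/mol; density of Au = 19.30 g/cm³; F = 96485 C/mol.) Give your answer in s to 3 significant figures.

506 s

Plated area = 3.73 × 3.66 = 13.65 cm²
Volume = 13.65 × 46.4×10⁻⁴ cm = 0.06334 cm³
m(Au) = 0.06334 × 19.30 = 1.222 g
n(Au) = 1.222 / 196.97 = 0.006204 mol; n(e⁻) = 3 × 0.006204 = 0.01861 mol
Q = 0.01861 × 96485 / 0.666 = 2696 C
t = 2696 / 5.33 = 505.8 s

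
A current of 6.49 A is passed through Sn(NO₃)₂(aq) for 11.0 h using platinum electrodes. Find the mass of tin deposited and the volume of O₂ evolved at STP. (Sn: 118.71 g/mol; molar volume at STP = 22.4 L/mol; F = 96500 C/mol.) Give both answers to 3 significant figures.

158 g Sn; 14.9 L O₂

Q = 6.49 × 39600 = 2.570×10^5 C; n(e⁻) = 2.570×10^5 / 96500 = 2.663 mol
Cathode: Sn²⁺ + 2e⁻ → Sn → n(Sn) = 2.663/2 = 1.332 mol → 158 g
Anode: 2H₂O → O₂ + 4H⁺ + 4e⁻ → n(O₂) = 2.663/4 = 0.6658 mol → 14.9 L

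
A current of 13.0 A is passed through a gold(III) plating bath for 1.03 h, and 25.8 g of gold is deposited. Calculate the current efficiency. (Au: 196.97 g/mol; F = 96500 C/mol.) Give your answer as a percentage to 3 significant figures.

78.7%

Q = 13.0 × 3708 = 48200 C
n(e⁻) = 48200 / 96500 = 0.4995 mol
Au³⁺ + 3e⁻ → Au, so theoretical n(Au) = 0.1665 mol → 32.80 g
Efficiency = 25.8 / 32.80 = 0.7866 = 78.7%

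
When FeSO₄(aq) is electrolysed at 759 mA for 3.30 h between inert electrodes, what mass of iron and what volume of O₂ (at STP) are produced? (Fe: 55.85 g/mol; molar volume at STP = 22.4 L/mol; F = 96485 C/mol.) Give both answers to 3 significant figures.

Q = 0.759 × 11880 = 9017 C; n(e⁻) = 9017 / 96485 = 0.09345 mol
Cathode: Fe²⁺ + 2e⁻ → Fe → n(Fe) = 0.09345/2 = 0.04673 mol → 2.61 g
Anode: 2H₂O → O₂ + 4H⁺ + 4e⁻ → n(O₂) = 0.09345/4 = 0.02336 mol → 0.523 L

2.61 g Fe; 0.523 L O₂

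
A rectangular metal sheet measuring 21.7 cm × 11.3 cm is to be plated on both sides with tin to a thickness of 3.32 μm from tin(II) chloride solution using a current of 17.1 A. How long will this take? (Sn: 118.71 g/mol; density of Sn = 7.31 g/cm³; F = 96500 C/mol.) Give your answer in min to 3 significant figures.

1.89 min

Plated area = 2 × 21.7 × 11.3 = 490.4 cm²
Volume = 490.4 × 3.32×10⁻⁴ cm = 0.1628 cm³
m(Sn) = 0.1628 × 7.31 = 1.190 g
n(Sn) = 1.190 / 118.71 = 0.01002 mol; n(e⁻) = 2 × 0.01002 = 0.02004 mol
Q = 0.02004 × 96500 = 1934 C
t = 1934 / 17.1 = 113.1 s = 1.89 min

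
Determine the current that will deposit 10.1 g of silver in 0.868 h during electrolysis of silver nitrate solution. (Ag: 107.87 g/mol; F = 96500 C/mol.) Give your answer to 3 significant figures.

n(Ag) = 10.1 / 107.87 = 0.09363 mol
Ag⁺ + e⁻ → Ag, so n(e⁻) = 0.09363 mol
Q = 0.09363 × 96500 = 9035 C
I = Q / t = 9035 / 3124.8 s = 2.89 A

2.89 A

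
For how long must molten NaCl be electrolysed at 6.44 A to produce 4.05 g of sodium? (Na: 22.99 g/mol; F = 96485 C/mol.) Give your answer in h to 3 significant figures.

0.733 h

n(Na) = 4.05 / 22.99 = 0.1762 mol
Na⁺ + e⁻ → Na, so n(e⁻) = 0.1762 mol
Q = 0.1762 × 96485 = 17000 C
t = Q / I = 17000 / 6.44 = 2640 s = 0.733 h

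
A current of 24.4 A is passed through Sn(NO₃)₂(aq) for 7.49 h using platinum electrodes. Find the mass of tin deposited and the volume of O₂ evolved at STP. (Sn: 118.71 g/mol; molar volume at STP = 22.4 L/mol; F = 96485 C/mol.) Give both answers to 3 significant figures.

Q = 24.4 × 26964 = 6.579×10^5 C; n(e⁻) = 6.579×10^5 / 96485 = 6.819 mol
Cathode: Sn²⁺ + 2e⁻ → Sn → n(Sn) = 6.819/2 = 3.410 mol → 405 g
Anode: 2H₂O → O₂ + 4H⁺ + 4e⁻ → n(O₂) = 6.819/4 = 1.705 mol → 38.2 L

405 g Sn; 38.2 L O₂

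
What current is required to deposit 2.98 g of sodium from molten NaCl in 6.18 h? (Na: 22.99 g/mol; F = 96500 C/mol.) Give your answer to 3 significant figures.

0.562 A

n(Na) = 2.98 / 22.99 = 0.1296 mol
Na⁺ + e⁻ → Na, so n(e⁻) = 0.1296 mol
Q = 0.1296 × 96500 = 12510 C
I = Q / t = 12510 / 22248 s = 0.562 A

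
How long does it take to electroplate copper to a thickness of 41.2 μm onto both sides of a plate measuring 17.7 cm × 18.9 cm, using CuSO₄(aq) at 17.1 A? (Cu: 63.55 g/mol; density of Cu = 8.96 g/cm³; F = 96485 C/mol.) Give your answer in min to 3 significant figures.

73.1 min

Plated area = 2 × 17.7 × 18.9 = 669.1 cm²
Volume = 669.1 × 41.2×10⁻⁴ cm = 2.757 cm³
m(Cu) = 2.757 × 8.96 = 24.70 g
n(Cu) = 24.70 / 63.55 = 0.3887 mol; n(e⁻) = 2 × 0.3887 = 0.7774 mol
Q = 0.7774 × 96485 = 75010 C
t = 75010 / 17.1 = 4387 s = 73.1 min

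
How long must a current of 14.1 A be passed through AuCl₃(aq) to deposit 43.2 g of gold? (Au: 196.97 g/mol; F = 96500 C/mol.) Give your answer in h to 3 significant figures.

n(Au) = 43.2 / 196.97 = 0.2193 mol
Au³⁺ + 3e⁻ → Au, so n(e⁻) = 3 × 0.2193 = 0.6579 mol
Q = 0.6579 × 96500 = 63490 C
t = Q / I = 63490 / 14.1 = 4503 s = 1.25 h

1.25 h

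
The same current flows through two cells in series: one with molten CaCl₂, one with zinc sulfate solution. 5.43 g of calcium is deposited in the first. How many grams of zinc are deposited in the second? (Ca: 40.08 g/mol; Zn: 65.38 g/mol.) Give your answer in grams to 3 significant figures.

n(Ca) = 5.43 / 40.08 = 0.1355 mol
Ca²⁺ + 2e⁻ → Ca, so n(e⁻) = 2 × 0.1355 = 0.2710 mol
The cells are in series, so the same charge (and hence the same n(e⁻) = 0.2710 mol) passes through both.
Zn²⁺ + 2e⁻ → Zn, so n(Zn) = 0.2710 / 2 = 0.1355 mol
m(Zn) = 0.1355 × 65.38 = 8.86 g

8.86 g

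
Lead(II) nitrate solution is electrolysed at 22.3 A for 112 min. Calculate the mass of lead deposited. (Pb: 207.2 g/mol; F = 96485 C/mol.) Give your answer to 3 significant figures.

Q = 22.3 A × 6720 s = 1.499×10^5 C
Moles of electrons = 1.499×10^5 / 96485 = 1.554 mol
Pb²⁺ + 2e⁻ → Pb, so n(Pb) = 1.554 / 2 = 0.7770 mol
m = 0.7770 × 207.2 = 161 g

161 g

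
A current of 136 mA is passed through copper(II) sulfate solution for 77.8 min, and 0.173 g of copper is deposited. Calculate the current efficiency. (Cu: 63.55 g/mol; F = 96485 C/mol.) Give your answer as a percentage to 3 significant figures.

82.7%

Q = 0.136 × 4668 = 634.8 C
n(e⁻) = 634.8 / 96485 = 0.006579 mol
Cu²⁺ + 2e⁻ → Cu, so theoretical n(Cu) = 0.003290 mol → 0.2091 g
Efficiency = 0.173 / 0.2091 = 0.8274 = 82.7%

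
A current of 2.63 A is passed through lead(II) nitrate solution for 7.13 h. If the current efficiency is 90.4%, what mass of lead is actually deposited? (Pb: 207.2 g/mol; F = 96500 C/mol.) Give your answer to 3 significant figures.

Q = 2.63 × 25668 = 67510 C
n(e⁻) = 67510 / 96500 = 0.6996 mol
Pb²⁺ + 2e⁻ → Pb, so theoretical m(Pb) = 0.3498 × 207.2 = 72.48 g
Actual mass = 90.4% × 72.48 = 65.5 g

65.5 g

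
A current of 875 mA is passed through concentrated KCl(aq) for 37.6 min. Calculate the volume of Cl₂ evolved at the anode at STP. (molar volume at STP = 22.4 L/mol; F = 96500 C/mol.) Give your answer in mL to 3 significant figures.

229 mL

Q = It = 0.875 × 2256 = 1974 C
n(e⁻) = 1974 / 96500 = 0.02046 mol
2Cl⁻ → Cl₂ + 2e⁻, so n(Cl₂) = 0.02046 / 2 = 0.01023 mol
V = 0.01023 × 22.4 = 0.2292 L
= 229 mL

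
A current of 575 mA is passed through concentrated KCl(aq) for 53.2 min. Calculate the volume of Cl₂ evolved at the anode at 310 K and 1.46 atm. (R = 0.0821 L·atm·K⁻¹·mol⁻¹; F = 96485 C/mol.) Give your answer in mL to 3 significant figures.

166 mL

Q = 0.575 A × 3192 s = 1835 C
Moles of electrons = 1835 / 96485 = 0.01902 mol
2Cl⁻ → Cl₂ + 2e⁻, so n(Cl₂) = 0.01902 / 2 = 0.009510 mol
V = nRT/P = 0.009510 × 0.0821 × 310 / 1.46 = 0.1658 L
= 166 mL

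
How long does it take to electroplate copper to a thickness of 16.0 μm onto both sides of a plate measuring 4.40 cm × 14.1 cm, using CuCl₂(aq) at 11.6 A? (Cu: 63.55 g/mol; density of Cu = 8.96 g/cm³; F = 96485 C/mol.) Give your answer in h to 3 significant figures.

Plated area = 2 × 4.40 × 14.1 = 124.1 cm²
Volume = 124.1 × 16.0×10⁻⁴ cm = 0.1986 cm³
m(Cu) = 0.1986 × 8.96 = 1.779 g
n(Cu) = 1.779 / 63.55 = 0.02799 mol; n(e⁻) = 2 × 0.02799 = 0.05598 mol
Q = 0.05598 × 96485 = 5401 C
t = 5401 / 11.6 = 465.6 s = 0.129 h

0.129 h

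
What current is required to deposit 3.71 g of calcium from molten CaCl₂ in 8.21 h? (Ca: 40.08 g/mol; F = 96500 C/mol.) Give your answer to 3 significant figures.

n(Ca) = 3.71 / 40.08 = 0.09256 mol
Ca²⁺ + 2e⁻ → Ca, so n(e⁻) = 2 × 0.09256 = 0.1851 mol
Q = 0.1851 × 96500 = 17860 C
I = Q / t = 17860 / 29556 s = 0.604 A

0.604 A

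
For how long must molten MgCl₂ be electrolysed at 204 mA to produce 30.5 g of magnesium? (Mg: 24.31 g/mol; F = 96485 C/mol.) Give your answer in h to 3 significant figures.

330 h

n(Mg) = 30.5 / 24.31 = 1.255 mol
Mg²⁺ + 2e⁻ → Mg, so n(e⁻) = 2 × 1.255 = 2.510 mol
Q = 2.510 × 96485 = 2.422×10^5 C
t = Q / I = 2.422×10^5 / 0.204 = 1.187×10^6 s = 330 h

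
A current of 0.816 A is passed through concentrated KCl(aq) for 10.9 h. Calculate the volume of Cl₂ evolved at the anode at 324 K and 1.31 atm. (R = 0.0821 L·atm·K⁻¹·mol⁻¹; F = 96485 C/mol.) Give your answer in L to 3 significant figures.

Charge passed = 0.816 × 39240 = 32020 C
n(e⁻) = Q/F = 32020/96485 = 0.3319 mol
2Cl⁻ → Cl₂ + 2e⁻, so n(Cl₂) = 0.3319 / 2 = 0.1660 mol
V = nRT/P = 0.1660 × 0.0821 × 324 / 1.31 = 3.371 L

3.37 L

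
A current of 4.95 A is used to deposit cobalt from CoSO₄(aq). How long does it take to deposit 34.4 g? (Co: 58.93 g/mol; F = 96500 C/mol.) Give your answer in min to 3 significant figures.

n(Co) = 34.4 / 58.93 = 0.5837 mol
Co²⁺ + 2e⁻ → Co, so n(e⁻) = 2 × 0.5837 = 1.167 mol
Q = 1.167 × 96500 = 1.126×10^5 C
t = Q / I = 1.126×10^5 / 4.95 = 22750 s = 379 min

379 min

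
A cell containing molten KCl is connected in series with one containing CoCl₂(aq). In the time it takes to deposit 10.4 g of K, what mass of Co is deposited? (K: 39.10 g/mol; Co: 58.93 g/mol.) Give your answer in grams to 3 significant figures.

n(K) = 10.4 / 39.10 = 0.2660 mol
K⁺ + e⁻ → K, so n(e⁻) = 0.2660 mol
Since the cells are in series, n(e⁻) in the Co cell is also 0.2660 mol.
Co²⁺ + 2e⁻ → Co, so n(Co) = 0.2660 / 2 = 0.1330 mol
m(Co) = 0.1330 × 58.93 = 7.84 g

7.84 g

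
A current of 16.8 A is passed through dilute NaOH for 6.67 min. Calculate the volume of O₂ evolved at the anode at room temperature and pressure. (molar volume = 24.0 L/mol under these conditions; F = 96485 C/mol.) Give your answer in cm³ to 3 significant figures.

Q = 16.8 A × 400.2 s = 6723 C
n(e⁻) = 6723 / 96485 = 0.06968 mol
2H₂O → O₂ + 4H⁺ + 4e⁻, so n(O₂) = 0.06968 / 4 = 0.01742 mol
V = 0.01742 × 24.0 = 0.4181 L
= 418 cm³

418 cm³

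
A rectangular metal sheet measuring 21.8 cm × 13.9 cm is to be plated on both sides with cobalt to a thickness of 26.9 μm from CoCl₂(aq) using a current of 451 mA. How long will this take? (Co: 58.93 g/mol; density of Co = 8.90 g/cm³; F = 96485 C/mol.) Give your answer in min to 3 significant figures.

1760 min

Plated area = 2 × 21.8 × 13.9 = 606.0 cm²
Volume = 606.0 × 26.9×10⁻⁴ cm = 1.630 cm³
m(Co) = 1.630 × 8.90 = 14.51 g
n(Co) = 14.51 / 58.93 = 0.2462 mol; n(e⁻) = 2 × 0.2462 = 0.4924 mol
Q = 0.4924 × 96485 = 47510 C
t = 47510 / 0.451 = 1.053×10^5 s = 1760 min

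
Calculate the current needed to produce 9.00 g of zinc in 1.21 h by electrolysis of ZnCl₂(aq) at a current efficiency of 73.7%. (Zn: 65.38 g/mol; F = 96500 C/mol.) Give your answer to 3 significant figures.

n(Zn) = 9.00 / 65.38 = 0.1377 mol
Zn²⁺ + 2e⁻ → Zn, so n(e⁻) = 2 × 0.1377 = 0.2754 mol
Q = 0.2754 × 96500 / 0.737 = 36060 C
I = Q / t = 36060 / 4356 s = 8.28 A

8.28 A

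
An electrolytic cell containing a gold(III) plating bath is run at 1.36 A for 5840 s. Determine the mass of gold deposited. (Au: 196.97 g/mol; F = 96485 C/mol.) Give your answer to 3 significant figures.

Q = 1.36 A × 5840 s = 7942 C
n(e⁻) = 7942 / 96485 = 0.08231 mol
Au³⁺ + 3e⁻ → Au, so n(Au) = 0.08231 / 3 = 0.02744 mol
m = 0.02744 × 196.97 = 5.40 g

5.40 g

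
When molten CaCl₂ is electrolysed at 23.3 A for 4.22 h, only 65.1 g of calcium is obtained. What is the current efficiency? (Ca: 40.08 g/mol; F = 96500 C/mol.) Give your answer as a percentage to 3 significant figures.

88.6%

Q = 23.3 × 15192 = 3.540×10^5 C
n(e⁻) = 3.540×10^5 / 96500 = 3.668 mol
Ca²⁺ + 2e⁻ → Ca, so theoretical n(Ca) = 1.834 mol → 73.51 g
Efficiency = 65.1 / 73.51 = 0.8856 = 88.6%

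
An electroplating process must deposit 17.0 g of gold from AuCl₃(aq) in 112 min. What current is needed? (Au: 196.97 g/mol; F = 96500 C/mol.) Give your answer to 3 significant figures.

3.72 A

n(Au) = 17.0 / 196.97 = 0.08631 mol
Au³⁺ + 3e⁻ → Au, so n(e⁻) = 3 × 0.08631 = 0.2589 mol
Q = 0.2589 × 96500 = 24980 C
I = Q / t = 24980 / 6720 s = 3.72 A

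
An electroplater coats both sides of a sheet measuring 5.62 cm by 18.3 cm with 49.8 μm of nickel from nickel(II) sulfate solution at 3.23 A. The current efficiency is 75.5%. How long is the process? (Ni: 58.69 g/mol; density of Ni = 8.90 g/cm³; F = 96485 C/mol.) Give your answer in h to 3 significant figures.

Plated area = 2 × 5.62 × 18.3 = 205.7 cm²
Volume = 205.7 × 49.8×10⁻⁴ cm = 1.024 cm³
m(Ni) = 1.024 × 8.90 = 9.114 g
n(Ni) = 9.114 / 58.69 = 0.1553 mol; n(e⁻) = 2 × 0.1553 = 0.3106 mol
Q = 0.3106 × 96485 / 0.755 = 39690 C
t = 39690 / 3.23 = 12290 s = 3.41 h

3.41 h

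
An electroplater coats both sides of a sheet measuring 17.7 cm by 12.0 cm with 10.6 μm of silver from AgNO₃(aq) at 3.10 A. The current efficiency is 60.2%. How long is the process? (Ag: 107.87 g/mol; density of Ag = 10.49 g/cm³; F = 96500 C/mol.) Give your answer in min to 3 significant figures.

37.7 min

Plated area = 2 × 17.7 × 12.0 = 424.8 cm²
Volume = 424.8 × 10.6×10⁻⁴ cm = 0.4503 cm³
m(Ag) = 0.4503 × 10.49 = 4.724 g
n(Ag) = 4.724 / 107.87 = 0.04379 mol; n(e⁻) = 0.04379 mol
Q = 0.04379 × 96500 / 0.602 = 7019 C
t = 7019 / 3.10 = 2264 s = 37.7 min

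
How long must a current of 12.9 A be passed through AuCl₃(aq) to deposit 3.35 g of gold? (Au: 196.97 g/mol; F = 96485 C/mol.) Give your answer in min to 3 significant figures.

n(Au) = 3.35 / 196.97 = 0.01701 mol
Au³⁺ + 3e⁻ → Au, so n(e⁻) = 3 × 0.01701 = 0.05103 mol
Q = 0.05103 × 96485 = 4924 C
t = Q / I = 4924 / 12.9 = 381.7 s = 6.36 min

6.36 min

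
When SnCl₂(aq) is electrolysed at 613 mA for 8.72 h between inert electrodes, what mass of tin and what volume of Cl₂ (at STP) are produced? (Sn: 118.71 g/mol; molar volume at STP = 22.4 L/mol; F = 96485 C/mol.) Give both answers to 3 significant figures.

11.8 g Sn; 2.23 L Cl₂

Q = 0.613 × 31392 = 19240 C; n(e⁻) = 19240 / 96485 = 0.1994 mol
Cathode: Sn²⁺ + 2e⁻ → Sn → n(Sn) = 0.1994/2 = 0.09970 mol → 11.8 g
Anode: 2Cl⁻ → Cl₂ + 2e⁻ → n(Cl₂) = 0.1994/2 = 0.09970 mol → 2.23 L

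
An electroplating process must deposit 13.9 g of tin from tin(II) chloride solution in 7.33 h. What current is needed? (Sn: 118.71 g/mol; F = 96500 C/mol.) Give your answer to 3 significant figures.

0.856 A

n(Sn) = 13.9 / 118.71 = 0.1171 mol
Sn²⁺ + 2e⁻ → Sn, so n(e⁻) = 2 × 0.1171 = 0.2342 mol
Q = 0.2342 × 96500 = 22600 C
I = Q / t = 22600 / 26388 s = 0.856 A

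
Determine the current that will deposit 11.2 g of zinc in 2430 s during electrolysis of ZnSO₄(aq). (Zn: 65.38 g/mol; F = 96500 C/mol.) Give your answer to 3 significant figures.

13.6 A

n(Zn) = 11.2 / 65.38 = 0.1713 mol
Zn²⁺ + 2e⁻ → Zn, so n(e⁻) = 2 × 0.1713 = 0.3426 mol
Q = 0.3426 × 96500 = 33060 C
I = Q / t = 33060 / 2430 s = 13.6 A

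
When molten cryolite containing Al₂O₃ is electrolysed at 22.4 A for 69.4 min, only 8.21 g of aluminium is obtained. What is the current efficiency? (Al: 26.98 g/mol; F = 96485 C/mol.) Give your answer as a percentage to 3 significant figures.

94.4%

Q = 22.4 × 4164 = 93270 C
n(e⁻) = 93270 / 96485 = 0.9667 mol
Al³⁺ + 3e⁻ → Al, so theoretical n(Al) = 0.3222 mol → 8.693 g
Efficiency = 8.21 / 8.693 = 0.9444 = 94.4%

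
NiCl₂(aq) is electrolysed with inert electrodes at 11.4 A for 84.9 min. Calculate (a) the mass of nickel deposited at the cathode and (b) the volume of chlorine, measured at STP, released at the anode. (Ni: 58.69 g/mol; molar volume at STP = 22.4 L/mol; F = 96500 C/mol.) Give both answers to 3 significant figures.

17.7 g Ni; 6.74 L Cl₂

Q = 11.4 × 5094 = 58070 C; n(e⁻) = 58070 / 96500 = 0.6018 mol
Cathode: Ni²⁺ + 2e⁻ → Ni → n(Ni) = 0.6018/2 = 0.3009 mol → 17.7 g
Anode: 2Cl⁻ → Cl₂ + 2e⁻ → n(Cl₂) = 0.6018/2 = 0.3009 mol → 6.74 L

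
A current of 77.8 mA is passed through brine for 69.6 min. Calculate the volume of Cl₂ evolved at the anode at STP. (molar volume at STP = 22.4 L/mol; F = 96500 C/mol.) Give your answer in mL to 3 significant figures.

37.7 mL

Q = It = 0.0778 × 4176 = 324.9 C
n(e⁻) = Q/F = 324.9/96500 = 0.003367 mol
2Cl⁻ → Cl₂ + 2e⁻, so n(Cl₂) = 0.003367 / 2 = 0.001684 mol
V = 0.001684 × 22.4 = 0.03772 L
= 37.7 mL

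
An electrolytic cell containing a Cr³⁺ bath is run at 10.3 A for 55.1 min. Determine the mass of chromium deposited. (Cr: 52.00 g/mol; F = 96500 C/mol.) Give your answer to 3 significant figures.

6.12 g

Charge passed = 10.3 × 3306 = 34050 C
n(e⁻) = Q/F = 34050/96500 = 0.3528 mol
Cr³⁺ + 3e⁻ → Cr, so n(Cr) = 0.3528 / 3 = 0.1176 mol
m = 0.1176 × 52.00 = 6.12 g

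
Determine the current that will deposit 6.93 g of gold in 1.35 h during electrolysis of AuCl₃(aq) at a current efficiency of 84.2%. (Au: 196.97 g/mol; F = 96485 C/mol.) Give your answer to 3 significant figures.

2.49 A

n(Au) = 6.93 / 196.97 = 0.03518 mol
Au³⁺ + 3e⁻ → Au, so n(e⁻) = 3 × 0.03518 = 0.1055 mol
Q = 0.1055 × 96485 / 0.842 = 12090 C
I = Q / t = 12090 / 4860 s = 2.49 A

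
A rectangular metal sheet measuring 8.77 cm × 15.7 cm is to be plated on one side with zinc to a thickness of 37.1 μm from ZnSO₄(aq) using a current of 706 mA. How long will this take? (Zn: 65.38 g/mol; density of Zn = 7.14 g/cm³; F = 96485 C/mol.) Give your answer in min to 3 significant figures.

Plated area = 8.77 × 15.7 = 137.7 cm²
Volume = 137.7 × 37.1×10⁻⁴ cm = 0.5109 cm³
m(Zn) = 0.5109 × 7.14 = 3.648 g
n(Zn) = 3.648 / 65.38 = 0.05580 mol; n(e⁻) = 2 × 0.05580 = 0.1116 mol
Q = 0.1116 × 96485 = 10770 C
t = 10770 / 0.706 = 15250 s = 254 min

254 min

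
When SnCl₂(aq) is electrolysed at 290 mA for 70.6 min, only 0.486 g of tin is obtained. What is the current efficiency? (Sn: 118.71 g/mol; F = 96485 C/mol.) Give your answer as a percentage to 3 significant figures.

64.3%

Q = 0.290 × 4236 = 1228 C
n(e⁻) = 1228 / 96485 = 0.01273 mol
Sn²⁺ + 2e⁻ → Sn, so theoretical n(Sn) = 0.006365 mol → 0.7556 g
Efficiency = 0.486 / 0.7556 = 0.6432 = 64.3%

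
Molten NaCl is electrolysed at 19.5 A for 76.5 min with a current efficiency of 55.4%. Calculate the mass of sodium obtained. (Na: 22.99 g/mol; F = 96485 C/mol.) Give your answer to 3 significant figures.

Q = 19.5 × 4590 = 89510 C
n(e⁻) = 89510 / 96485 = 0.9277 mol
Na⁺ + e⁻ → Na, so theoretical m(Na) = 0.9277 × 22.99 = 21.33 g
Actual mass = 55.4% × 21.33 = 11.8 g

11.8 g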